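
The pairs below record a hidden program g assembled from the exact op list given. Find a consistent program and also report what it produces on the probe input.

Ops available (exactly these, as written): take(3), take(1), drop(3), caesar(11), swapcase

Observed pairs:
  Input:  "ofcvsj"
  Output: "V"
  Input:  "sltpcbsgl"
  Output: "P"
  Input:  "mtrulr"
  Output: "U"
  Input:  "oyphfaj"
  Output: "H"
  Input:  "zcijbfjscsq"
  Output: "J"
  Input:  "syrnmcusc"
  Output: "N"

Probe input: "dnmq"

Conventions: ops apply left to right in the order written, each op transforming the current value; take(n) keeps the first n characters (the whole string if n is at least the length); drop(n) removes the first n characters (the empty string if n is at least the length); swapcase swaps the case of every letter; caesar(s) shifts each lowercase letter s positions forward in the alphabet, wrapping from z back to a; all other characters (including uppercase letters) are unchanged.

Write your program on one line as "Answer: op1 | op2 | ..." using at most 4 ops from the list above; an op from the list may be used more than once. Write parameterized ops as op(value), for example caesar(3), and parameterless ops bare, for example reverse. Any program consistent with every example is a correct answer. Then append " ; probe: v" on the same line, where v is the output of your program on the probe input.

drop(3) | take(1) | swapcase ; probe: "Q"

Check, running the answer program on each example:
  "ofcvsj" -> "vsj" -> "v" -> "V"
  "sltpcbsgl" -> "pcbsgl" -> "p" -> "P"
  "mtrulr" -> "ulr" -> "u" -> "U"
  "oyphfaj" -> "hfaj" -> "h" -> "H"
  "zcijbfjscsq" -> "jbfjscsq" -> "j" -> "J"
  "syrnmcusc" -> "nmcusc" -> "n" -> "N"
  probe: "dnmq" -> "q" -> "q" -> "Q"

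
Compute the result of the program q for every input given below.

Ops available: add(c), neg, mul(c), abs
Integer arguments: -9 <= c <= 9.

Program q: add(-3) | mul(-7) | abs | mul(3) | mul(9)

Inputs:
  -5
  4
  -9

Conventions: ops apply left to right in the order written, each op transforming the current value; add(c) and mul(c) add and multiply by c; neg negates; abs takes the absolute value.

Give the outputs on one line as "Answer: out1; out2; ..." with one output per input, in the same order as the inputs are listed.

Execution, op by op:
  -5 -> -8 -> 56 -> 56 -> 168 -> 1512
  4 -> 1 -> -7 -> 7 -> 21 -> 189
  -9 -> -12 -> 84 -> 84 -> 252 -> 2268

1512; 189; 2268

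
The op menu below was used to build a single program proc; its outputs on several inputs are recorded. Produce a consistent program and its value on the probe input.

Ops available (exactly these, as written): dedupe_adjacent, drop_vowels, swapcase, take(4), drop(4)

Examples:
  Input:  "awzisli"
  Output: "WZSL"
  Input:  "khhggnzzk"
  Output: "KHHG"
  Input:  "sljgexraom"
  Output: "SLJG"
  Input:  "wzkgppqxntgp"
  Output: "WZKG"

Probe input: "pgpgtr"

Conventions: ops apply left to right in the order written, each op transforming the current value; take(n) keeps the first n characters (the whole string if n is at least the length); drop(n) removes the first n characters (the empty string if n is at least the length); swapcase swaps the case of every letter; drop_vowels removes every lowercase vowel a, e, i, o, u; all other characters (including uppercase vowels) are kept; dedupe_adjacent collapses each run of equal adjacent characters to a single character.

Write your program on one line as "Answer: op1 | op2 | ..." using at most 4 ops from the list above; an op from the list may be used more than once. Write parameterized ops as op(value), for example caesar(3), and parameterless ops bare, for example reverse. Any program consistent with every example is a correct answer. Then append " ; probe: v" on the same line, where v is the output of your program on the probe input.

drop_vowels | take(4) | swapcase ; probe: "PGPG"

Check, running the answer program on each example:
  "awzisli" -> "wzsl" -> "wzsl" -> "WZSL"
  "khhggnzzk" -> "khhggnzzk" -> "khhg" -> "KHHG"
  "sljgexraom" -> "sljgxrm" -> "sljg" -> "SLJG"
  "wzkgppqxntgp" -> "wzkgppqxntgp" -> "wzkg" -> "WZKG"
  probe: "pgpgtr" -> "pgpgtr" -> "pgpg" -> "PGPG"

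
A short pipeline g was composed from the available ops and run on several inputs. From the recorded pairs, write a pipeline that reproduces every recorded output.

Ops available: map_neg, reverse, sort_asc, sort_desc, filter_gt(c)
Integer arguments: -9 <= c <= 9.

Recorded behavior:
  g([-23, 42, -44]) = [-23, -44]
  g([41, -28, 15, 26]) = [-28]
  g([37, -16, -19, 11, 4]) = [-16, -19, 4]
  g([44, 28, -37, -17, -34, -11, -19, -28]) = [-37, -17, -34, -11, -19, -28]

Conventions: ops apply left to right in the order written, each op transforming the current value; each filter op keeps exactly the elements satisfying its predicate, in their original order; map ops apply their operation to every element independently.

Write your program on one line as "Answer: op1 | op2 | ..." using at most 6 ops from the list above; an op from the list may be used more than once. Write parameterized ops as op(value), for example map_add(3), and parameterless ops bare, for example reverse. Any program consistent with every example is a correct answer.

map_neg | reverse | filter_gt(-9) | map_neg | reverse

Check, running the answer program on each example:
  [-23, 42, -44] -> [23, -42, 44] -> [44, -42, 23] -> [44, 23] -> [-44, -23] -> [-23, -44]
  [41, -28, 15, 26] -> [-41, 28, -15, -26] -> [-26, -15, 28, -41] -> [28] -> [-28] -> [-28]
  [37, -16, -19, 11, 4] -> [-37, 16, 19, -11, -4] -> [-4, -11, 19, 16, -37] -> [-4, 19, 16] -> [4, -19, -16] -> [-16, -19, 4]
  [44, 28, -37, -17, -34, -11, -19, -28] -> [-44, -28, 37, 17, 34, 11, 19, 28] -> [28, 19, 11, 34, 17, 37, -28, -44] -> [28, 19, 11, 34, 17, 37] -> [-28, -19, -11, -34, -17, -37] -> [-37, -17, -34, -11, -19, -28]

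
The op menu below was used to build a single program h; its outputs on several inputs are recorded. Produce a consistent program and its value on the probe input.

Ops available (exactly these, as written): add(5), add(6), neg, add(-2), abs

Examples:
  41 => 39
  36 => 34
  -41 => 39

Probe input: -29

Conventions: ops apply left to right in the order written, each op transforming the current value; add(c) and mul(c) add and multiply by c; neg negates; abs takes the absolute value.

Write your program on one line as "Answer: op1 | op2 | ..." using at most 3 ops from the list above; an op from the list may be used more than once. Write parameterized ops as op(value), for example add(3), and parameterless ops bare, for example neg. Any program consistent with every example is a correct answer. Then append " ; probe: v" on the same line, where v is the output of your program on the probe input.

abs | add(-2) ; probe: 27

Check, running the answer program on each example:
  41 -> 41 -> 39
  36 -> 36 -> 34
  -41 -> 41 -> 39
  probe: -29 -> 29 -> 27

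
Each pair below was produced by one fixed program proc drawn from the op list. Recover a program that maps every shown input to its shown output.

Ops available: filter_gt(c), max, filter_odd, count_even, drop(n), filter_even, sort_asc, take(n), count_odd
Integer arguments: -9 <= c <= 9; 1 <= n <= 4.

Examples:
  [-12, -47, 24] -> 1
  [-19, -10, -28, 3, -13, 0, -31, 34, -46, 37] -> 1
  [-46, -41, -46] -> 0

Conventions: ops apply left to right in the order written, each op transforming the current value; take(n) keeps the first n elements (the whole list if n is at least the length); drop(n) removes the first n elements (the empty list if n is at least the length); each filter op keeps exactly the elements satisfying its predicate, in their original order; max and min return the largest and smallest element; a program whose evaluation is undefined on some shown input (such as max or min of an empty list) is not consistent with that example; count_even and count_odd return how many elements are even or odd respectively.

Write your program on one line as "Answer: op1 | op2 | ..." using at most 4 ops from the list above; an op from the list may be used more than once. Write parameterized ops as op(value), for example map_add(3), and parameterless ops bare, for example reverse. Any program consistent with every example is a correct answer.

drop(2) | filter_gt(5) | count_even

Check, running the answer program on each example:
  [-12, -47, 24] -> [24] -> [24] -> 1
  [-19, -10, -28, 3, -13, 0, -31, 34, -46, 37] -> [-28, 3, -13, 0, -31, 34, -46, 37] -> [34, 37] -> 1
  [-46, -41, -46] -> [-46] -> [] -> 0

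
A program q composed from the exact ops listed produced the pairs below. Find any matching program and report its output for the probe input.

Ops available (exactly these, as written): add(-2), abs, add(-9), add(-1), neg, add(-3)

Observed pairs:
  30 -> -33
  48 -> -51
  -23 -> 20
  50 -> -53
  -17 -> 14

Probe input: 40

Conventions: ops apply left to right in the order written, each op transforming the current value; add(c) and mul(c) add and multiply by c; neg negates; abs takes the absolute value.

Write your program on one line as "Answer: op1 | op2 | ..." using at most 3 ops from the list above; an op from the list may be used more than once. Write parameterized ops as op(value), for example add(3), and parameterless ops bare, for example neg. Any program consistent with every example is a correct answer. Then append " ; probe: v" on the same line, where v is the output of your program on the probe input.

neg | add(-3) ; probe: -43

Check, running the answer program on each example:
  30 -> -30 -> -33
  48 -> -48 -> -51
  -23 -> 23 -> 20
  50 -> -50 -> -53
  -17 -> 17 -> 14
  probe: 40 -> -40 -> -43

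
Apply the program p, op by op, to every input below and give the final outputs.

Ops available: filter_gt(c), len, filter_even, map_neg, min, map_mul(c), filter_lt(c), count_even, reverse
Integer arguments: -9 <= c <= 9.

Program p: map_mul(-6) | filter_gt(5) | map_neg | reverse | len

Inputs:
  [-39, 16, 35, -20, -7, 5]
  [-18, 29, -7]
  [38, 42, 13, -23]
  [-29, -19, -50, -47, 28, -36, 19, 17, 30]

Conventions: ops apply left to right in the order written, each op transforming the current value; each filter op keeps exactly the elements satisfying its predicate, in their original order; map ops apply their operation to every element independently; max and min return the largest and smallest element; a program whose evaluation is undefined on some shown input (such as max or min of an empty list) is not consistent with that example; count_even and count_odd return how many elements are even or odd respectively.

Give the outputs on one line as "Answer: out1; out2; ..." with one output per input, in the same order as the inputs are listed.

Execution, op by op:
  [-39, 16, 35, -20, -7, 5] -> [234, -96, -210, 120, 42, -30] -> [234, 120, 42] -> [-234, -120, -42] -> [-42, -120, -234] -> 3
  [-18, 29, -7] -> [108, -174, 42] -> [108, 42] -> [-108, -42] -> [-42, -108] -> 2
  [38, 42, 13, -23] -> [-228, -252, -78, 138] -> [138] -> [-138] -> [-138] -> 1
  [-29, -19, -50, -47, 28, -36, 19, 17, 30] -> [174, 114, 300, 282, -168, 216, -114, -102, -180] -> [174, 114, 300, 282, 216] -> [-174, -114, -300, -282, -216] -> [-216, -282, -300, -114, -174] -> 5

3; 2; 1; 5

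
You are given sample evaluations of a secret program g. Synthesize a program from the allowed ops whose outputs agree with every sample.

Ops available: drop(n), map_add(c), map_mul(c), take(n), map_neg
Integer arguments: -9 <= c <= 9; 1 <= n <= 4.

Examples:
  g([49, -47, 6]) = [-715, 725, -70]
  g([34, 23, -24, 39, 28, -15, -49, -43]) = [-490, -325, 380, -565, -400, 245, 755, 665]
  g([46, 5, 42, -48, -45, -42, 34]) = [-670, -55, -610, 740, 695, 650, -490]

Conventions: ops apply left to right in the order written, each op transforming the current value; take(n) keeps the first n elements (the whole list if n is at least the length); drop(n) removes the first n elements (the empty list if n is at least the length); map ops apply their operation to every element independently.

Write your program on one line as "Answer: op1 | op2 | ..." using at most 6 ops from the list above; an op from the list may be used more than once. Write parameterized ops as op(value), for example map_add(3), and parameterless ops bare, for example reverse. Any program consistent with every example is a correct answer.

map_add(-4) | map_neg | map_mul(3) | map_add(-8) | map_mul(5)

Check, running the answer program on each example:
  [49, -47, 6] -> [45, -51, 2] -> [-45, 51, -2] -> [-135, 153, -6] -> [-143, 145, -14] -> [-715, 725, -70]
  [34, 23, -24, 39, 28, -15, -49, -43] -> [30, 19, -28, 35, 24, -19, -53, -47] -> [-30, -19, 28, -35, -24, 19, 53, 47] -> [-90, -57, 84, -105, -72, 57, 159, 141] -> [-98, -65, 76, -113, -80, 49, 151, 133] -> [-490, -325, 380, -565, -400, 245, 755, 665]
  [46, 5, 42, -48, -45, -42, 34] -> [42, 1, 38, -52, -49, -46, 30] -> [-42, -1, -38, 52, 49, 46, -30] -> [-126, -3, -114, 156, 147, 138, -90] -> [-134, -11, -122, 148, 139, 130, -98] -> [-670, -55, -610, 740, 695, 650, -490]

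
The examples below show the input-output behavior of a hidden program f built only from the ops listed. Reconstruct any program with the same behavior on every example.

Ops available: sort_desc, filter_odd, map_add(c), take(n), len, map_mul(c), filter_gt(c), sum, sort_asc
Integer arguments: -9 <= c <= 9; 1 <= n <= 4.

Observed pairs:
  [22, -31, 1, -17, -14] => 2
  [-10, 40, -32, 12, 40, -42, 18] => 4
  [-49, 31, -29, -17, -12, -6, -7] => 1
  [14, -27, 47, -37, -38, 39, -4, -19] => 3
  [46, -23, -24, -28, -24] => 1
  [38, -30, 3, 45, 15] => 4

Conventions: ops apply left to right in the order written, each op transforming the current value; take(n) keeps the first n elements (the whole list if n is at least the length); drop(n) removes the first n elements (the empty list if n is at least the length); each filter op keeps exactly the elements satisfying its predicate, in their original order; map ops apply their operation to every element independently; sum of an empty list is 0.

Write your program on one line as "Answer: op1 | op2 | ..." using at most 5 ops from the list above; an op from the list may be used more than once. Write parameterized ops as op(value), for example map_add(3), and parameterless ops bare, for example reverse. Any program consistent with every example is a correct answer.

map_add(1) | sort_asc | filter_gt(0) | map_mul(4) | len

Check, running the answer program on each example:
  [22, -31, 1, -17, -14] -> [23, -30, 2, -16, -13] -> [-30, -16, -13, 2, 23] -> [2, 23] -> [8, 92] -> 2
  [-10, 40, -32, 12, 40, -42, 18] -> [-9, 41, -31, 13, 41, -41, 19] -> [-41, -31, -9, 13, 19, 41, 41] -> [13, 19, 41, 41] -> [52, 76, 164, 164] -> 4
  [-49, 31, -29, -17, -12, -6, -7] -> [-48, 32, -28, -16, -11, -5, -6] -> [-48, -28, -16, -11, -6, -5, 32] -> [32] -> [128] -> 1
  [14, -27, 47, -37, -38, 39, -4, -19] -> [15, -26, 48, -36, -37, 40, -3, -18] -> [-37, -36, -26, -18, -3, 15, 40, 48] -> [15, 40, 48] -> [60, 160, 192] -> 3
  [46, -23, -24, -28, -24] -> [47, -22, -23, -27, -23] -> [-27, -23, -23, -22, 47] -> [47] -> [188] -> 1
  [38, -30, 3, 45, 15] -> [39, -29, 4, 46, 16] -> [-29, 4, 16, 39, 46] -> [4, 16, 39, 46] -> [16, 64, 156, 184] -> 4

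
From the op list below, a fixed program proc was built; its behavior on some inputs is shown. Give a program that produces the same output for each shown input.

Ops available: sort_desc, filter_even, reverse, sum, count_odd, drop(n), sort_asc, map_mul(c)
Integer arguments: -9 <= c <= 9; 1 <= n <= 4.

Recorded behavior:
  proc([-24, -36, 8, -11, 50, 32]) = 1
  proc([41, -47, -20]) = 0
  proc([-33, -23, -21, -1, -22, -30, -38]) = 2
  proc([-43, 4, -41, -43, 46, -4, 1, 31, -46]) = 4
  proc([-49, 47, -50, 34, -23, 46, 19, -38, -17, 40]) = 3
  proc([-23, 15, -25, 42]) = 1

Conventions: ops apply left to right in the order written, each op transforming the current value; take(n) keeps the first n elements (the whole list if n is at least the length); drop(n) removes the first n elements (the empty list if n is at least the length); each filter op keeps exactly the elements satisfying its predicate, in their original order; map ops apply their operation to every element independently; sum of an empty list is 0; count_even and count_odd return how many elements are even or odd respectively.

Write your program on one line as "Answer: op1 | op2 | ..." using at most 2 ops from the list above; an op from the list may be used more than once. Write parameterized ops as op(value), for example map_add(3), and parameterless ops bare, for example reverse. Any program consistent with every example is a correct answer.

drop(2) | count_odd

Check, running the answer program on each example:
  [-24, -36, 8, -11, 50, 32] -> [8, -11, 50, 32] -> 1
  [41, -47, -20] -> [-20] -> 0
  [-33, -23, -21, -1, -22, -30, -38] -> [-21, -1, -22, -30, -38] -> 2
  [-43, 4, -41, -43, 46, -4, 1, 31, -46] -> [-41, -43, 46, -4, 1, 31, -46] -> 4
  [-49, 47, -50, 34, -23, 46, 19, -38, -17, 40] -> [-50, 34, -23, 46, 19, -38, -17, 40] -> 3
  [-23, 15, -25, 42] -> [-25, 42] -> 1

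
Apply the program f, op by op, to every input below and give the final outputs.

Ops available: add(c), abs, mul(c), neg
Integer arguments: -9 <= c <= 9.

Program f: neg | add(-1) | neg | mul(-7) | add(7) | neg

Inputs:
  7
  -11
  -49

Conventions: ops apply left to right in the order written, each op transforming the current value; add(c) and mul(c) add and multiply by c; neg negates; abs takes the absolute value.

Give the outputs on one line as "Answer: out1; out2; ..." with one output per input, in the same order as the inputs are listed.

49; -77; -343

Execution, op by op:
  7 -> -7 -> -8 -> 8 -> -56 -> -49 -> 49
  -11 -> 11 -> 10 -> -10 -> 70 -> 77 -> -77
  -49 -> 49 -> 48 -> -48 -> 336 -> 343 -> -343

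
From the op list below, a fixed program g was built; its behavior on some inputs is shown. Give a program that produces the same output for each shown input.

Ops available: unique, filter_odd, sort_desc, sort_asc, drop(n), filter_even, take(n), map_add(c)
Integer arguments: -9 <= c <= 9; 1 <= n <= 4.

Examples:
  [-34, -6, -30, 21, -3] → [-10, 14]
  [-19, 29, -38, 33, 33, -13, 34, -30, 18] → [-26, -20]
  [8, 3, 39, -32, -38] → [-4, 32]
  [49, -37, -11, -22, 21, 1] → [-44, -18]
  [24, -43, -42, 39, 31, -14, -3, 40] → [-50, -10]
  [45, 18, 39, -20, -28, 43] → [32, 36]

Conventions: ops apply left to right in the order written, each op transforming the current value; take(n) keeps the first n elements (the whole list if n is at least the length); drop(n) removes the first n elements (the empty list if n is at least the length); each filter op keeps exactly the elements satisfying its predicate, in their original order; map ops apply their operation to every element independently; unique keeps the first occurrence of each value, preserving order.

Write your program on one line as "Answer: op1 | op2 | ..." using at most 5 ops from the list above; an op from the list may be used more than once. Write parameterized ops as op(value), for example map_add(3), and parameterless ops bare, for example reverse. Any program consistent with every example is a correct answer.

filter_odd | map_add(-7) | sort_asc | take(2)

Check, running the answer program on each example:
  [-34, -6, -30, 21, -3] -> [21, -3] -> [14, -10] -> [-10, 14] -> [-10, 14]
  [-19, 29, -38, 33, 33, -13, 34, -30, 18] -> [-19, 29, 33, 33, -13] -> [-26, 22, 26, 26, -20] -> [-26, -20, 22, 26, 26] -> [-26, -20]
  [8, 3, 39, -32, -38] -> [3, 39] -> [-4, 32] -> [-4, 32] -> [-4, 32]
  [49, -37, -11, -22, 21, 1] -> [49, -37, -11, 21, 1] -> [42, -44, -18, 14, -6] -> [-44, -18, -6, 14, 42] -> [-44, -18]
  [24, -43, -42, 39, 31, -14, -3, 40] -> [-43, 39, 31, -3] -> [-50, 32, 24, -10] -> [-50, -10, 24, 32] -> [-50, -10]
  [45, 18, 39, -20, -28, 43] -> [45, 39, 43] -> [38, 32, 36] -> [32, 36, 38] -> [32, 36]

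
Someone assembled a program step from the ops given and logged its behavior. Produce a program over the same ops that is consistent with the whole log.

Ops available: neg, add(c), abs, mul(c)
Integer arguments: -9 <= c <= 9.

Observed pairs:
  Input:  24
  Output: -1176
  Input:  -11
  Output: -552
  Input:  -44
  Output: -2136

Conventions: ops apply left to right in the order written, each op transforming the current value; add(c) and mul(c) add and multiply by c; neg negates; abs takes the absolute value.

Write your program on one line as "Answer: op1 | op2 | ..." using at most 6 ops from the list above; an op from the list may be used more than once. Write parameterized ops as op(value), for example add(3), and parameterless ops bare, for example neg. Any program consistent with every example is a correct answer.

abs | mul(-4) | add(-1) | add(-1) | mul(4) | mul(3)

Check, running the answer program on each example:
  24 -> 24 -> -96 -> -97 -> -98 -> -392 -> -1176
  -11 -> 11 -> -44 -> -45 -> -46 -> -184 -> -552
  -44 -> 44 -> -176 -> -177 -> -178 -> -712 -> -2136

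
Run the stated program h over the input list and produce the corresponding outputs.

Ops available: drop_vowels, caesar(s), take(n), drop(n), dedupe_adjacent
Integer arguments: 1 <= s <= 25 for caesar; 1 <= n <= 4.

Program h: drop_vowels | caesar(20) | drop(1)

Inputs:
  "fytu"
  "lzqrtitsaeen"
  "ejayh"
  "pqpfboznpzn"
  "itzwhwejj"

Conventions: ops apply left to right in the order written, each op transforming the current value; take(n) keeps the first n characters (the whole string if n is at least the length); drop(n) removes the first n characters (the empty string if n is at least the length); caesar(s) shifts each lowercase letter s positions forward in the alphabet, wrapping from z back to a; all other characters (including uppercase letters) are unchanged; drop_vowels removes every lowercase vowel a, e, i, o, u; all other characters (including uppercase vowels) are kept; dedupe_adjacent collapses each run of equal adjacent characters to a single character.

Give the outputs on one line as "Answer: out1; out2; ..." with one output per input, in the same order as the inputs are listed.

"sn"; "tklnnmh"; "sb"; "kjzvthjth"; "tqbqdd"

Execution, op by op:
  "fytu" -> "fyt" -> "zsn" -> "sn"
  "lzqrtitsaeen" -> "lzqrttsn" -> "ftklnnmh" -> "tklnnmh"
  "ejayh" -> "jyh" -> "dsb" -> "sb"
  "pqpfboznpzn" -> "pqpfbznpzn" -> "jkjzvthjth" -> "kjzvthjth"
  "itzwhwejj" -> "tzwhwjj" -> "ntqbqdd" -> "tqbqdd"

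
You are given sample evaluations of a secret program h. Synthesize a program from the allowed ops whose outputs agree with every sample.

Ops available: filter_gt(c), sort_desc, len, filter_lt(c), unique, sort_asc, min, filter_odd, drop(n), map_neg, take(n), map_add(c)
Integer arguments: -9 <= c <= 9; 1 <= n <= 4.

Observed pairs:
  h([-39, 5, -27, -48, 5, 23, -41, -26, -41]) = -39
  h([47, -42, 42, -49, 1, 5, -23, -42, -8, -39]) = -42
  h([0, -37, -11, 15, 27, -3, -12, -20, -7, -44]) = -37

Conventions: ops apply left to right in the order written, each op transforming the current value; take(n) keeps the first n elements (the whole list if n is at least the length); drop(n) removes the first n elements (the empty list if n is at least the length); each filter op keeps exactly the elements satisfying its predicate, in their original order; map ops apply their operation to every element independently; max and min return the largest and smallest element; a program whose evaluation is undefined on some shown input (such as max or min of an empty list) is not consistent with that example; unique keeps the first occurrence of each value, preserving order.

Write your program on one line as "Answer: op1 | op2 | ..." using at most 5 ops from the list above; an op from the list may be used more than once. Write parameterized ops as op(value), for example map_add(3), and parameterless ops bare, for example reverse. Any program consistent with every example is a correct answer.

unique | take(3) | sort_asc | min

Check, running the answer program on each example:
  [-39, 5, -27, -48, 5, 23, -41, -26, -41] -> [-39, 5, -27, -48, 23, -41, -26] -> [-39, 5, -27] -> [-39, -27, 5] -> -39
  [47, -42, 42, -49, 1, 5, -23, -42, -8, -39] -> [47, -42, 42, -49, 1, 5, -23, -8, -39] -> [47, -42, 42] -> [-42, 42, 47] -> -42
  [0, -37, -11, 15, 27, -3, -12, -20, -7, -44] -> [0, -37, -11, 15, 27, -3, -12, -20, -7, -44] -> [0, -37, -11] -> [-37, -11, 0] -> -37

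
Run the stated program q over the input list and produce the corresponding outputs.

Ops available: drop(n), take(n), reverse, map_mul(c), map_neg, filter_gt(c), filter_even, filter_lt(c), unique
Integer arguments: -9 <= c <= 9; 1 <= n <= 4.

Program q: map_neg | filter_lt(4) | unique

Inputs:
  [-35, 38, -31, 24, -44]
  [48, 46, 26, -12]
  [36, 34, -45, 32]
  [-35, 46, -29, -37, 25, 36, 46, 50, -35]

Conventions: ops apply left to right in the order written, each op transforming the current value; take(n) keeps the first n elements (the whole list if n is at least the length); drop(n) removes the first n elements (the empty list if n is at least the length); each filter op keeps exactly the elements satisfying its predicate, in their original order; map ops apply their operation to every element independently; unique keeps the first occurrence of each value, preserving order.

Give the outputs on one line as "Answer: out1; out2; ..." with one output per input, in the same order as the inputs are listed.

Execution, op by op:
  [-35, 38, -31, 24, -44] -> [35, -38, 31, -24, 44] -> [-38, -24] -> [-38, -24]
  [48, 46, 26, -12] -> [-48, -46, -26, 12] -> [-48, -46, -26] -> [-48, -46, -26]
  [36, 34, -45, 32] -> [-36, -34, 45, -32] -> [-36, -34, -32] -> [-36, -34, -32]
  [-35, 46, -29, -37, 25, 36, 46, 50, -35] -> [35, -46, 29, 37, -25, -36, -46, -50, 35] -> [-46, -25, -36, -46, -50] -> [-46, -25, -36, -50]

[-38, -24]; [-48, -46, -26]; [-36, -34, -32]; [-46, -25, -36, -50]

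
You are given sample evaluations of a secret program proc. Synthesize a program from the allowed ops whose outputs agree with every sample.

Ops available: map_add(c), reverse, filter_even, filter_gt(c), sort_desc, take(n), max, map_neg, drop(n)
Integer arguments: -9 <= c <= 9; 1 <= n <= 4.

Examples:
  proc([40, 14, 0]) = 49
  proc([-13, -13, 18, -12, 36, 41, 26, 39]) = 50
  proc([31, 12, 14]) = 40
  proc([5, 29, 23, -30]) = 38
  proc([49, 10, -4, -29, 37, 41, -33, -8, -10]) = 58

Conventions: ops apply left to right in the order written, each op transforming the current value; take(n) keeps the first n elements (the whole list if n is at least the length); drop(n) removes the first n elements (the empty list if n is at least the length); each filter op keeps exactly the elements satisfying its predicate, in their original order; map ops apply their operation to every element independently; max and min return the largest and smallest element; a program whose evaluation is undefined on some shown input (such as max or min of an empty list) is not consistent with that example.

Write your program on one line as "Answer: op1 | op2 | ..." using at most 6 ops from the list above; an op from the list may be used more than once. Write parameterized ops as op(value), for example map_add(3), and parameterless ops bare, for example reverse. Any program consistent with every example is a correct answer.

sort_desc | filter_gt(9) | map_add(9) | take(4) | max

Check, running the answer program on each example:
  [40, 14, 0] -> [40, 14, 0] -> [40, 14] -> [49, 23] -> [49, 23] -> 49
  [-13, -13, 18, -12, 36, 41, 26, 39] -> [41, 39, 36, 26, 18, -12, -13, -13] -> [41, 39, 36, 26, 18] -> [50, 48, 45, 35, 27] -> [50, 48, 45, 35] -> 50
  [31, 12, 14] -> [31, 14, 12] -> [31, 14, 12] -> [40, 23, 21] -> [40, 23, 21] -> 40
  [5, 29, 23, -30] -> [29, 23, 5, -30] -> [29, 23] -> [38, 32] -> [38, 32] -> 38
  [49, 10, -4, -29, 37, 41, -33, -8, -10] -> [49, 41, 37, 10, -4, -8, -10, -29, -33] -> [49, 41, 37, 10] -> [58, 50, 46, 19] -> [58, 50, 46, 19] -> 58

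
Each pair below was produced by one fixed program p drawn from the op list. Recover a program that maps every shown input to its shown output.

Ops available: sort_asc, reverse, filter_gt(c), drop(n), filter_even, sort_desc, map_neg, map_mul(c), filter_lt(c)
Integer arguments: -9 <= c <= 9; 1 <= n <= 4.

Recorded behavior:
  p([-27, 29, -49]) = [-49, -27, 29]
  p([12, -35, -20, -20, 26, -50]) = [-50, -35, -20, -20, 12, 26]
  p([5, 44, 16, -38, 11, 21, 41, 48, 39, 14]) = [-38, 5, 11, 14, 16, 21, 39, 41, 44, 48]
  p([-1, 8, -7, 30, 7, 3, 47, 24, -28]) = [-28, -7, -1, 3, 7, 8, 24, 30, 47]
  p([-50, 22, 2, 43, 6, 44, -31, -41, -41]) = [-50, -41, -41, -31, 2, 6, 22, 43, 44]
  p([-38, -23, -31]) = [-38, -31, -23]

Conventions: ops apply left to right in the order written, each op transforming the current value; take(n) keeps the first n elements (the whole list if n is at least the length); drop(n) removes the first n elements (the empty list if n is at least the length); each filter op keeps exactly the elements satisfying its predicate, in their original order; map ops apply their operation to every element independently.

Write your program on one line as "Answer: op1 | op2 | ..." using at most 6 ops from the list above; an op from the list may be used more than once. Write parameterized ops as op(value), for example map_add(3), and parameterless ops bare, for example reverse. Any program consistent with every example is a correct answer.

reverse | map_neg | reverse | sort_desc | map_neg

Check, running the answer program on each example:
  [-27, 29, -49] -> [-49, 29, -27] -> [49, -29, 27] -> [27, -29, 49] -> [49, 27, -29] -> [-49, -27, 29]
  [12, -35, -20, -20, 26, -50] -> [-50, 26, -20, -20, -35, 12] -> [50, -26, 20, 20, 35, -12] -> [-12, 35, 20, 20, -26, 50] -> [50, 35, 20, 20, -12, -26] -> [-50, -35, -20, -20, 12, 26]
  [5, 44, 16, -38, 11, 21, 41, 48, 39, 14] -> [14, 39, 48, 41, 21, 11, -38, 16, 44, 5] -> [-14, -39, -48, -41, -21, -11, 38, -16, -44, -5] -> [-5, -44, -16, 38, -11, -21, -41, -48, -39, -14] -> [38, -5, -11, -14, -16, -21, -39, -41, -44, -48] -> [-38, 5, 11, 14, 16, 21, 39, 41, 44, 48]
  [-1, 8, -7, 30, 7, 3, 47, 24, -28] -> [-28, 24, 47, 3, 7, 30, -7, 8, -1] -> [28, -24, -47, -3, -7, -30, 7, -8, 1] -> [1, -8, 7, -30, -7, -3, -47, -24, 28] -> [28, 7, 1, -3, -7, -8, -24, -30, -47] -> [-28, -7, -1, 3, 7, 8, 24, 30, 47]
  [-50, 22, 2, 43, 6, 44, -31, -41, -41] -> [-41, -41, -31, 44, 6, 43, 2, 22, -50] -> [41, 41, 31, -44, -6, -43, -2, -22, 50] -> [50, -22, -2, -43, -6, -44, 31, 41, 41] -> [50, 41, 41, 31, -2, -6, -22, -43, -44] -> [-50, -41, -41, -31, 2, 6, 22, 43, 44]
  [-38, -23, -31] -> [-31, -23, -38] -> [31, 23, 38] -> [38, 23, 31] -> [38, 31, 23] -> [-38, -31, -23]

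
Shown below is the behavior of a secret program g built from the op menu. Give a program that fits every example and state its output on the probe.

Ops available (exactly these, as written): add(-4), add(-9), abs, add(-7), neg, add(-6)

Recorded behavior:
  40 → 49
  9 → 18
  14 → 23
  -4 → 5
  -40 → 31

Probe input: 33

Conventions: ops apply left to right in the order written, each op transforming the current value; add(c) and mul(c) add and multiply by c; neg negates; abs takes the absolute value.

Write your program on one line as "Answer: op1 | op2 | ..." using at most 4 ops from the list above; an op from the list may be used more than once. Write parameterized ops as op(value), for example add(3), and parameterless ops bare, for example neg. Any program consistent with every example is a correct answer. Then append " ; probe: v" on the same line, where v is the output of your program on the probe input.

neg | add(-9) | abs ; probe: 42

Check, running the answer program on each example:
  40 -> -40 -> -49 -> 49
  9 -> -9 -> -18 -> 18
  14 -> -14 -> -23 -> 23
  -4 -> 4 -> -5 -> 5
  -40 -> 40 -> 31 -> 31
  probe: 33 -> -33 -> -42 -> 42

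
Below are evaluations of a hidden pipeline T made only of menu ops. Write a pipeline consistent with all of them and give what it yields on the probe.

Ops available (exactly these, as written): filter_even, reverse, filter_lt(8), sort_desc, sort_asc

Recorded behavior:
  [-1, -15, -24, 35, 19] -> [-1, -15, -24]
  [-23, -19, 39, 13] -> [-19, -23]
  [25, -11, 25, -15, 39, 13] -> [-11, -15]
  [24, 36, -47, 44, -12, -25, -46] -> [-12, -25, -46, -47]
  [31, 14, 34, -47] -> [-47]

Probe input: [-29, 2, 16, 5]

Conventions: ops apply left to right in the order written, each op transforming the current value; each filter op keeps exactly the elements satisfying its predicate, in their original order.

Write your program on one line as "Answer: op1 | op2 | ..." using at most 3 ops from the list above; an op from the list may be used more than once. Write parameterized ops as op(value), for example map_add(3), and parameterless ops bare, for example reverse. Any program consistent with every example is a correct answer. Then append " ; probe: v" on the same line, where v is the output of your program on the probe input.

reverse | filter_lt(8) | sort_desc ; probe: [5, 2, -29]

Check, running the answer program on each example:
  [-1, -15, -24, 35, 19] -> [19, 35, -24, -15, -1] -> [-24, -15, -1] -> [-1, -15, -24]
  [-23, -19, 39, 13] -> [13, 39, -19, -23] -> [-19, -23] -> [-19, -23]
  [25, -11, 25, -15, 39, 13] -> [13, 39, -15, 25, -11, 25] -> [-15, -11] -> [-11, -15]
  [24, 36, -47, 44, -12, -25, -46] -> [-46, -25, -12, 44, -47, 36, 24] -> [-46, -25, -12, -47] -> [-12, -25, -46, -47]
  [31, 14, 34, -47] -> [-47, 34, 14, 31] -> [-47] -> [-47]
  probe: [-29, 2, 16, 5] -> [5, 16, 2, -29] -> [5, 2, -29] -> [5, 2, -29]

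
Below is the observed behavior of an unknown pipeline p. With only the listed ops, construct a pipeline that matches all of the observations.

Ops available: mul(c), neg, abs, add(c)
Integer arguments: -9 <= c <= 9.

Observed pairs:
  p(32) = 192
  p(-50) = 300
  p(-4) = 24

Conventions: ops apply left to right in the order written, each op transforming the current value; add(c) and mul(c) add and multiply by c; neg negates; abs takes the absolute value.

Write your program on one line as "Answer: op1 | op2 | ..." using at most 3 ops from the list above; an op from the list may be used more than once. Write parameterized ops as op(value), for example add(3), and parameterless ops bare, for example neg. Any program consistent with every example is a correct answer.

mul(-6) | neg | abs

Check, running the answer program on each example:
  32 -> -192 -> 192 -> 192
  -50 -> 300 -> -300 -> 300
  -4 -> 24 -> -24 -> 24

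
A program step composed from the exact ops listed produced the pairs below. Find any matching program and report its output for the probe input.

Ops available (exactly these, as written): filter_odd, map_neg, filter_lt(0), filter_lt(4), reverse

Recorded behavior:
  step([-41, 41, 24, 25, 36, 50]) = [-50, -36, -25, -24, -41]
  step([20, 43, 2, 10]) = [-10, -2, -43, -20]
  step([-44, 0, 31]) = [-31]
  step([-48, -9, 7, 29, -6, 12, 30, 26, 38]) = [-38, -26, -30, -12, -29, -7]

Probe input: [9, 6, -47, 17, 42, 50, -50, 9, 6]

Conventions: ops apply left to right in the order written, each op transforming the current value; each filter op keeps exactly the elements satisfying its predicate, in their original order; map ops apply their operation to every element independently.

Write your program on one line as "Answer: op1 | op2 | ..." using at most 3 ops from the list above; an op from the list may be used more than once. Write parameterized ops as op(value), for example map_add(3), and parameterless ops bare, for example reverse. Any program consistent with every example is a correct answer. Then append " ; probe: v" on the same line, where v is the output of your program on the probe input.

reverse | map_neg | filter_lt(0) ; probe: [-6, -9, -50, -42, -17, -6, -9]

Check, running the answer program on each example:
  [-41, 41, 24, 25, 36, 50] -> [50, 36, 25, 24, 41, -41] -> [-50, -36, -25, -24, -41, 41] -> [-50, -36, -25, -24, -41]
  [20, 43, 2, 10] -> [10, 2, 43, 20] -> [-10, -2, -43, -20] -> [-10, -2, -43, -20]
  [-44, 0, 31] -> [31, 0, -44] -> [-31, 0, 44] -> [-31]
  [-48, -9, 7, 29, -6, 12, 30, 26, 38] -> [38, 26, 30, 12, -6, 29, 7, -9, -48] -> [-38, -26, -30, -12, 6, -29, -7, 9, 48] -> [-38, -26, -30, -12, -29, -7]
  probe: [9, 6, -47, 17, 42, 50, -50, 9, 6] -> [6, 9, -50, 50, 42, 17, -47, 6, 9] -> [-6, -9, 50, -50, -42, -17, 47, -6, -9] -> [-6, -9, -50, -42, -17, -6, -9]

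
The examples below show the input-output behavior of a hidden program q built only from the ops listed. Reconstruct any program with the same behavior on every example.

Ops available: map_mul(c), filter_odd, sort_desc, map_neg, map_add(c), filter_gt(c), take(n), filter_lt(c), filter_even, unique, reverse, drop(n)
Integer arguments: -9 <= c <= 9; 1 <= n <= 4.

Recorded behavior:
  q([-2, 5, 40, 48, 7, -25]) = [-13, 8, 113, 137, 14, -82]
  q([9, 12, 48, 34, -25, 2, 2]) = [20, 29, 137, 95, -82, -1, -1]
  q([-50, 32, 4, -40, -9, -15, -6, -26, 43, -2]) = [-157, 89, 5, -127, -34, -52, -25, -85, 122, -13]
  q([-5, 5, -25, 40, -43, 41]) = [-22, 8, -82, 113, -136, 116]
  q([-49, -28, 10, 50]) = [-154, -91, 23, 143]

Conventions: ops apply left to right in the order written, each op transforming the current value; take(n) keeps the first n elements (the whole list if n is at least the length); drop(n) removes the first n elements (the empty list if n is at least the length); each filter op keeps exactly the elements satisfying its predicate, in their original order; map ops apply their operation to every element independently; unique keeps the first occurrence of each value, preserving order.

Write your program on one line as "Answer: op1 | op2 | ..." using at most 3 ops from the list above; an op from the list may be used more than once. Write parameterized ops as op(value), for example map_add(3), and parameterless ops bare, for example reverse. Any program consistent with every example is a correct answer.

map_mul(3) | map_add(-7)

Check, running the answer program on each example:
  [-2, 5, 40, 48, 7, -25] -> [-6, 15, 120, 144, 21, -75] -> [-13, 8, 113, 137, 14, -82]
  [9, 12, 48, 34, -25, 2, 2] -> [27, 36, 144, 102, -75, 6, 6] -> [20, 29, 137, 95, -82, -1, -1]
  [-50, 32, 4, -40, -9, -15, -6, -26, 43, -2] -> [-150, 96, 12, -120, -27, -45, -18, -78, 129, -6] -> [-157, 89, 5, -127, -34, -52, -25, -85, 122, -13]
  [-5, 5, -25, 40, -43, 41] -> [-15, 15, -75, 120, -129, 123] -> [-22, 8, -82, 113, -136, 116]
  [-49, -28, 10, 50] -> [-147, -84, 30, 150] -> [-154, -91, 23, 143]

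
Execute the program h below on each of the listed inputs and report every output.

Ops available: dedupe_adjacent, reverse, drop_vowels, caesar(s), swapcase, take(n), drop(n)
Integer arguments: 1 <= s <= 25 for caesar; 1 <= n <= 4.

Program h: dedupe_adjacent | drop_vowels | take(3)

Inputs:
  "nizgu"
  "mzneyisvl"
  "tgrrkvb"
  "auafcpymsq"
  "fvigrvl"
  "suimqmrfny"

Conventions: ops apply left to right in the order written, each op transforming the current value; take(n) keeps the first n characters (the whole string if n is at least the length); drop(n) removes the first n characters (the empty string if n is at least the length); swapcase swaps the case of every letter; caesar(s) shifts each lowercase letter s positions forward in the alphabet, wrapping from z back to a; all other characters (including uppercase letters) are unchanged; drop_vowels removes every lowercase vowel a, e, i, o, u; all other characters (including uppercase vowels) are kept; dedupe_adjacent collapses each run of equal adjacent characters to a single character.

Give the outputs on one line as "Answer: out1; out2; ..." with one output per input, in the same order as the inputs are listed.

Execution, op by op:
  "nizgu" -> "nizgu" -> "nzg" -> "nzg"
  "mzneyisvl" -> "mzneyisvl" -> "mznysvl" -> "mzn"
  "tgrrkvb" -> "tgrkvb" -> "tgrkvb" -> "tgr"
  "auafcpymsq" -> "auafcpymsq" -> "fcpymsq" -> "fcp"
  "fvigrvl" -> "fvigrvl" -> "fvgrvl" -> "fvg"
  "suimqmrfny" -> "suimqmrfny" -> "smqmrfny" -> "smq"

"nzg"; "mzn"; "tgr"; "fcp"; "fvg"; "smq"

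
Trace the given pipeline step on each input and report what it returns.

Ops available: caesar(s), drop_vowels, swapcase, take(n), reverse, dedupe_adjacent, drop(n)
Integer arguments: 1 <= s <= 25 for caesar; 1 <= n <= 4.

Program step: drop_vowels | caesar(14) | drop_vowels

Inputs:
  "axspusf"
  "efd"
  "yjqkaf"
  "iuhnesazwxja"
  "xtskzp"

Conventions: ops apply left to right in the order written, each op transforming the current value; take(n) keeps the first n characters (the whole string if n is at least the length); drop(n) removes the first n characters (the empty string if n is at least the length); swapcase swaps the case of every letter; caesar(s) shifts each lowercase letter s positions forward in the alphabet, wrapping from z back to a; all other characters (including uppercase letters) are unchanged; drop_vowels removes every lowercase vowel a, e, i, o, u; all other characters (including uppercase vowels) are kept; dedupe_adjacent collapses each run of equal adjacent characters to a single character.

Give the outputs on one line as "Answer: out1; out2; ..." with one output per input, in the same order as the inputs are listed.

Execution, op by op:
  "axspusf" -> "xspsf" -> "lgdgt" -> "lgdgt"
  "efd" -> "fd" -> "tr" -> "tr"
  "yjqkaf" -> "yjqkf" -> "mxeyt" -> "mxyt"
  "iuhnesazwxja" -> "hnszwxj" -> "vbgnklx" -> "vbgnklx"
  "xtskzp" -> "xtskzp" -> "lhgynd" -> "lhgynd"

"lgdgt"; "tr"; "mxyt"; "vbgnklx"; "lhgynd"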